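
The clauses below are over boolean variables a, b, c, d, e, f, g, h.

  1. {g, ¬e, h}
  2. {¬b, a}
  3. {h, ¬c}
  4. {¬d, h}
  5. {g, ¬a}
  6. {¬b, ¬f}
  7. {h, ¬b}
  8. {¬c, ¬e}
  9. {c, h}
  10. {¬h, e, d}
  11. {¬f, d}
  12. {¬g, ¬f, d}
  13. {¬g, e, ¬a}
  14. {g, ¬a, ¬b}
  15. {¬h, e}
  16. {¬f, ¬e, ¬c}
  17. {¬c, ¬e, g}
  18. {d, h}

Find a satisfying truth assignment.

a = F, b = F, c = F, d = T, e = T, f = T, g = T, h = T

Pure literal: b appears only negated; assign b = False.
Try a = False.
The remaining clauses are satisfied by c = False, d = True, e = True, f = True, g = True, h = True.
Every clause has at least one true literal under this assignment.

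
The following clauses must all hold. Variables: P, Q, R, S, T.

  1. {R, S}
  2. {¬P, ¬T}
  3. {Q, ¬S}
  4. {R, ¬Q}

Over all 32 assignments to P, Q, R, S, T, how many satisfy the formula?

9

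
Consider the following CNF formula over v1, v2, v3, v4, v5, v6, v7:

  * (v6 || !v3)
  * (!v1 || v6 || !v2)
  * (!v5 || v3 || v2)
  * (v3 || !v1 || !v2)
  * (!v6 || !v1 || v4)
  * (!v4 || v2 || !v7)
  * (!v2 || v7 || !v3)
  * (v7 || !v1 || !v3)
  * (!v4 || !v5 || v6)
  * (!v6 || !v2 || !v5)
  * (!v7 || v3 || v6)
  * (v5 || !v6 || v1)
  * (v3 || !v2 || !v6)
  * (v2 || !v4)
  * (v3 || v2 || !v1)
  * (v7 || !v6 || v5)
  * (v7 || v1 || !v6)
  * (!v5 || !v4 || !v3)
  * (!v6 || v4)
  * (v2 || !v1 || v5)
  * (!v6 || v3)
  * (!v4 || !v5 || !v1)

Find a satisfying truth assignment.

v1 = F  v2 = F  v3 = F  v4 = F  v5 = F  v6 = F  v7 = F

Check each clause:
  1. (v6 || !v3) — !v3 is true.
  2. (v6 || !v1 || !v2) — !v1 is true.
  3. (v2 || !v5 || v3) — !v5 is true.
  4. (!v1 || !v2 || v3) — !v1 is true.
  5. (v4 || !v6 || !v1) — !v6 is true.
  6. (v2 || !v7 || !v4) — !v7 is true.
  7. (!v3 || v7 || !v2) — !v3 is true.
  8. (!v3 || v7 || !v1) — !v3 is true.
  9. (!v5 || !v4 || v6) — !v5 is true.
  10. (!v2 || !v6 || !v5) — !v6 is true.
  11. (!v7 || v6 || v3) — !v7 is true.
  12. (v5 || !v6 || v1) — !v6 is true.
  13. (!v2 || !v6 || v3) — !v6 is true.
  14. (!v4 || v2) — !v4 is true.
  15. (!v1 || v2 || v3) — !v1 is true.
  16. (v7 || v5 || !v6) — !v6 is true.
  17. (v1 || !v6 || v7) — !v6 is true.
  18. (!v3 || !v5 || !v4) — !v5 is true.
  19. (!v6 || v4) — !v6 is true.
  20. (!v1 || v5 || v2) — !v1 is true.
  21. (!v6 || v3) — !v6 is true.
  22. (!v4 || !v1 || !v5) — !v5 is true.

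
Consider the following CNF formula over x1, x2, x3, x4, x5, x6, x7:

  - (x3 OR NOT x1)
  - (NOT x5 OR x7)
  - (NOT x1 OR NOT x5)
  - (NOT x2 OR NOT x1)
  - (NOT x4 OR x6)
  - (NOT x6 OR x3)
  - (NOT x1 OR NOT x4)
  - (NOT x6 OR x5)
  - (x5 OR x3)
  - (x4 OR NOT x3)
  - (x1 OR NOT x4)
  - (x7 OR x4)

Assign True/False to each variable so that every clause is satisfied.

x1=False, x2=True, x3=False, x4=False, x5=True, x6=False, x7=True

x7 occurs only positively in the remaining clauses — set x7 = True.
Set x1 = False and propagate.
  then x4 is forced to False.
  then x3 is forced to False.
  then x6 is forced to False.
  then x5 is forced to True.
x2 is now unconstrained; take x2 = True.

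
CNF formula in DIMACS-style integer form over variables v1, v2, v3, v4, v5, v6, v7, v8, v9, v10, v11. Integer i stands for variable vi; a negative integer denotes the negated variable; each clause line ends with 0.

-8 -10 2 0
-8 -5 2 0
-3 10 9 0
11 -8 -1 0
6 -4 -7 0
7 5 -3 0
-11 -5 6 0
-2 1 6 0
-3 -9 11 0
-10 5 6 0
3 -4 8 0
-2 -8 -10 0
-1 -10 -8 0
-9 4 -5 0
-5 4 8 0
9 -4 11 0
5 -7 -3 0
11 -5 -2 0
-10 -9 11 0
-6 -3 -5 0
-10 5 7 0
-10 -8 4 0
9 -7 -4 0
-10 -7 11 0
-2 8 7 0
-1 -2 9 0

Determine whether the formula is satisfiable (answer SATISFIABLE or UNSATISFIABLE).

Try v1 = False.
The remaining clauses are satisfied by v2 = True, v3 = False, v4 = True, v5 = True, v6 = True, v7 = True, v8 = True, v9 = True, v10 = False, v11 = True.
So v1=F  v2=T  v3=F  v4=T  v5=T  v6=T  v7=T  v8=T  v9=T  v10=F  v11=T is a satisfying assignment.

SATISFIABLE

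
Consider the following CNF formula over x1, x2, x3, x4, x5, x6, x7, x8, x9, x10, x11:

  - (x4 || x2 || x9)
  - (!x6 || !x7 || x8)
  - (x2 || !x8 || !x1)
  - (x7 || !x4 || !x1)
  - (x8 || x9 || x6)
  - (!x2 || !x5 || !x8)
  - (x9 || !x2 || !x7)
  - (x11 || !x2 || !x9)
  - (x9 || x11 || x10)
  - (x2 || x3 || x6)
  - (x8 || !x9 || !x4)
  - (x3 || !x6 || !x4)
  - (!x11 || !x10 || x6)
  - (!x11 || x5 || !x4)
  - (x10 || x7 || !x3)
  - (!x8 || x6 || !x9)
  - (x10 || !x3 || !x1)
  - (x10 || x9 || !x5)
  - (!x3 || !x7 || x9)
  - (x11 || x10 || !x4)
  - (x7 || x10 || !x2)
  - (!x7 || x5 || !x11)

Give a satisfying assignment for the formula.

x1 = 0, x2 = 1, x3 = 1, x4 = 1, x5 = 1, x6 = 1, x7 = 0, x8 = 0, x9 = 0, x10 = 1, x11 = 0

x1 occurs only negated in the remaining clauses — set x1 = False.
Set x2 = True and propagate.
Set x3 = True and propagate.
For the remaining variables, x4 = True, x5 = True, x6 = True, x7 = False, x8 = False, x9 = False, x10 = True, x11 = False works.
Every clause has at least one true literal under this assignment.
Check each clause:
  1. (x4 || x2 || x9) — x2 is true.
  2. (!x6 || x8 || !x7) — !x7 is true.
  3. (x2 || !x1 || !x8) — !x8 is true.
  4. (x7 || !x4 || !x1) — !x1 is true.
  5. (x6 || x8 || x9) — x6 is true.
  6. (!x2 || !x5 || !x8) — !x8 is true.
  7. (x9 || !x7 || !x2) — !x7 is true.
  8. (x11 || !x9 || !x2) — !x9 is true.
  9. (x9 || x11 || x10) — x10 is true.
  10. (x2 || x6 || x3) — x2 is true.
  11. (x8 || !x9 || !x4) — !x9 is true.
  12. (!x4 || !x6 || x3) — x3 is true.
  13. (!x10 || !x11 || x6) — !x11 is true.
  14. (x5 || !x4 || !x11) — x5 is true.
  15. (x7 || x10 || !x3) — x10 is true.
  16. (!x9 || x6 || !x8) — !x8 is true.
  17. (x10 || !x1 || !x3) — x10 is true.
  18. (!x5 || x9 || x10) — x10 is true.
  19. (x9 || !x7 || !x3) — !x7 is true.
  20. (x11 || !x4 || x10) — x10 is true.
  21. (x7 || !x2 || x10) — x10 is true.
  22. (!x7 || x5 || !x11) — !x7 is true.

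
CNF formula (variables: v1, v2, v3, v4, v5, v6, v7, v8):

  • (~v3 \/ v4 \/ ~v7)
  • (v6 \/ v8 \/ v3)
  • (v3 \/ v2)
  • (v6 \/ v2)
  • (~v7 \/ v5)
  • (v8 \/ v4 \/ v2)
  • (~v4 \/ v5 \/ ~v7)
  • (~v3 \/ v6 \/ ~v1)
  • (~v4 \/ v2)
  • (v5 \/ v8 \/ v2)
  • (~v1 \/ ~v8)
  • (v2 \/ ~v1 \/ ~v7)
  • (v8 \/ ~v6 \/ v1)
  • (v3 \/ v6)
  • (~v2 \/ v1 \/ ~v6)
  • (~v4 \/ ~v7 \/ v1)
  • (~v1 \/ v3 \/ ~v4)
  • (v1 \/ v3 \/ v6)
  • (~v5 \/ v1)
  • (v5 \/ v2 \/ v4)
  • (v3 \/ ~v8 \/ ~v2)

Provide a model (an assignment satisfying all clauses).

v1=1, v2=1, v3=0, v4=0, v5=1, v6=1, v7=0, v8=0

Check each clause:
  1. (~v3 \/ v4 \/ ~v7) — ~v7 is true.
  2. (v6 \/ v3 \/ v8) — v6 is true.
  3. (v3 \/ v2) — v2 is true.
  4. (v2 \/ v6) — v2 is true.
  5. (~v7 \/ v5) — ~v7 is true.
  6. (v2 \/ v4 \/ v8) — v2 is true.
  7. (v5 \/ ~v7 \/ ~v4) — ~v7 is true.
  8. (v6 \/ ~v3 \/ ~v1) — ~v3 is true.
  9. (v2 \/ ~v4) — v2 is true.
  10. (v2 \/ v8 \/ v5) — v2 is true.
  11. (~v8 \/ ~v1) — ~v8 is true.
  12. (~v1 \/ ~v7 \/ v2) — ~v7 is true.
  13. (v8 \/ ~v6 \/ v1) — v1 is true.
  14. (v6 \/ v3) — v6 is true.
  15. (~v2 \/ ~v6 \/ v1) — v1 is true.
  16. (~v4 \/ ~v7 \/ v1) — v1 is true.
  17. (~v4 \/ v3 \/ ~v1) — ~v4 is true.
  18. (v6 \/ v1 \/ v3) — v1 is true.
  19. (v1 \/ ~v5) — v1 is true.
  20. (v2 \/ v5 \/ v4) — v2 is true.
  21. (v3 \/ ~v2 \/ ~v8) — ~v8 is true.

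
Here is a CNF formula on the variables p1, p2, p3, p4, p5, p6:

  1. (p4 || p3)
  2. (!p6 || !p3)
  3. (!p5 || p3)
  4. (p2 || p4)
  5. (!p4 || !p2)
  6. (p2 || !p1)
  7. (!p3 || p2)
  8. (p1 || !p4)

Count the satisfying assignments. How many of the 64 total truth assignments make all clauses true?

4

Satisfying assignments:
  p1=0 p2=1 p3=1 p4=0 p5=0 p6=0
  p1=0 p2=1 p3=1 p4=0 p5=1 p6=0
  p1=1 p2=1 p3=1 p4=0 p5=0 p6=0
  p1=1 p2=1 p3=1 p4=0 p5=1 p6=0
Count: 4.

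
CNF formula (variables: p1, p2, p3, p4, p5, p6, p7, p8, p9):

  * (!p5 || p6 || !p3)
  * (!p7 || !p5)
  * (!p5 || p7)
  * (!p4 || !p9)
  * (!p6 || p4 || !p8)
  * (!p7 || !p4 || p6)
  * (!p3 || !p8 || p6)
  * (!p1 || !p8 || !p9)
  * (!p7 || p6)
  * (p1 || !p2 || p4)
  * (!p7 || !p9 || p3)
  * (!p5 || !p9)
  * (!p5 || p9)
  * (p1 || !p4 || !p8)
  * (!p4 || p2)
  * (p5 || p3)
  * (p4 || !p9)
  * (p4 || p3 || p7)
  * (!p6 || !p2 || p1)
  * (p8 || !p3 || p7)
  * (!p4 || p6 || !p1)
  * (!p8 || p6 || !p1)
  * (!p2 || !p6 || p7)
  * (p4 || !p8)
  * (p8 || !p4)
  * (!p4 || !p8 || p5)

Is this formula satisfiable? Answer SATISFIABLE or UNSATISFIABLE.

Try p1 = True.
Set p2 = True and propagate.
Branch on p3: take p3 = True.
The remaining clauses are satisfied by p4 = False, p5 = False, p6 = True, p7 = True, p8 = False, p9 = False.
So p1=True, p2=True, p3=True, p4=False, p5=False, p6=True, p7=True, p8=False, p9=False is a satisfying assignment.

SATISFIABLE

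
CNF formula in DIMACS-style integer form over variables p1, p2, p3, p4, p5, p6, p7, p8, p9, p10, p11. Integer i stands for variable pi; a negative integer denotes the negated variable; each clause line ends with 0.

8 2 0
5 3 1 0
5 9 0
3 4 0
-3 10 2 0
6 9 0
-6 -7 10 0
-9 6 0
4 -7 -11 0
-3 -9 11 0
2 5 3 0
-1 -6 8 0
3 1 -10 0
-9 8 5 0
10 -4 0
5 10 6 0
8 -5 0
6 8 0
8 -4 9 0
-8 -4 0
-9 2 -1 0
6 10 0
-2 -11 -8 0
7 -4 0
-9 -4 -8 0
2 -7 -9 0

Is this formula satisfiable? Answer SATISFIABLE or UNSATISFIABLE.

Try p1 = False.
Branch on p2: take p2 = False.
  then p8 is forced to True.
  then p4 is forced to False.
  then p3 is forced to True.
  then p10 is forced to True.
Try p5 = False.
  then p9 is forced to True.
  then p6 is forced to True.
  then p11 is forced to True.
  then p7 is forced to False.
So p1=F, p2=F, p3=T, p4=F, p5=F, p6=T, p7=F, p8=T, p9=T, p10=T, p11=T is a satisfying assignment.

SATISFIABLE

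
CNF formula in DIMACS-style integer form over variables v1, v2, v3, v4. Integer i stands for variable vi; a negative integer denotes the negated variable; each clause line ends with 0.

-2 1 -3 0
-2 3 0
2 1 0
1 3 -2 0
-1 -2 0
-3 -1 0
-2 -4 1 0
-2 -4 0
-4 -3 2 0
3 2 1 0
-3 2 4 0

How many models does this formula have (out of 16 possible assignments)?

2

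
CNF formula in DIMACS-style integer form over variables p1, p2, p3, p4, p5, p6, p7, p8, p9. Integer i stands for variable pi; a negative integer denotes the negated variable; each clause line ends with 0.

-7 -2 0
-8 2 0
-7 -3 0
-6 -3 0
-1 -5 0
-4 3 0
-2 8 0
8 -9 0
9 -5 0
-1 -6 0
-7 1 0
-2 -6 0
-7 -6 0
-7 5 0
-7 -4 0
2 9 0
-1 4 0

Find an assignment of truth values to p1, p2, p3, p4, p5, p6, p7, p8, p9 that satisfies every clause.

p1 = True, p2 = True, p3 = True, p4 = True, p5 = False, p6 = False, p7 = False, p8 = True, p9 = True

p6 occurs only negated in the remaining clauses — set p6 = False.
p7 occurs only negated in the remaining clauses — set p7 = False.
Branch on p1: take p1 = True.
  then p5 is forced to False.
  then p4 is forced to True.
  then p3 is forced to True.
Try p2 = True.
  then p8 is forced to True.
p9 is now unconstrained; take p9 = True.
Every clause has at least one true literal under this assignment.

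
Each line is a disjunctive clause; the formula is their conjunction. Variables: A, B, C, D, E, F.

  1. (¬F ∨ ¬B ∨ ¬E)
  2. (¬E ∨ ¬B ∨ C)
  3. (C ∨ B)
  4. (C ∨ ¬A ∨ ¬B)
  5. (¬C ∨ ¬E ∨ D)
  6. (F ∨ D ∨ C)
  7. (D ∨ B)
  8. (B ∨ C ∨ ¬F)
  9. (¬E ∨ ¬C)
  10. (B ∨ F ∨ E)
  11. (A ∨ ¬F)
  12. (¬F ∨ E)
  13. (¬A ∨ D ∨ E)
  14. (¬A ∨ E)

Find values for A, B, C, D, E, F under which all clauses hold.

Try A = False.
  then F is forced to False.
For the remaining variables, B = True, C = True, D = False, E = False works.

A = False, B = True, C = True, D = False, E = False, F = False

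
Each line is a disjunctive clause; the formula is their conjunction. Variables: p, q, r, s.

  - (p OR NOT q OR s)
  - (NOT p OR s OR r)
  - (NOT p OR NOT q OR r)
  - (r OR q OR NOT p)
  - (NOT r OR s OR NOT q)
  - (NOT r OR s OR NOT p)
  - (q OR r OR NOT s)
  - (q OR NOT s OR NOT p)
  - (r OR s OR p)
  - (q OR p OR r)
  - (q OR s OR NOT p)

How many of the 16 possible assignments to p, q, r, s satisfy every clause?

Satisfying assignments:
  p=0 q=0 r=1 s=0
  p=0 q=0 r=1 s=1
  p=0 q=1 r=0 s=1
  p=0 q=1 r=1 s=1
  p=1 q=1 r=1 s=1
Count: 5.

5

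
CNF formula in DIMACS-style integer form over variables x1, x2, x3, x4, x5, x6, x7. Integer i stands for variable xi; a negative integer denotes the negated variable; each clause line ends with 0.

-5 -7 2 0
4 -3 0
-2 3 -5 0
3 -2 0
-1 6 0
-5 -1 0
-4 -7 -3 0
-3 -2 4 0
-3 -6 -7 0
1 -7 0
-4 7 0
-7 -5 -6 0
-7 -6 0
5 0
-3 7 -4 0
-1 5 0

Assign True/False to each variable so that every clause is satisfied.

x1=False, x2=False, x3=False, x4=False, x5=True, x6=False, x7=False

Check each clause:
  1. {¬x7, x2, ¬x5} — ¬x7 is true.
  2. {x4, ¬x3} — ¬x3 is true.
  3. {x3, ¬x5, ¬x2} — ¬x2 is true.
  4. {¬x2, x3} — ¬x2 is true.
  5. {¬x1, x6} — ¬x1 is true.
  6. {¬x5, ¬x1} — ¬x1 is true.
  7. {¬x3, ¬x4, ¬x7} — ¬x7 is true.
  8. {¬x3, ¬x2, x4} — ¬x3 is true.
  9. {¬x3, ¬x7, ¬x6} — ¬x7 is true.
  10. {¬x7, x1} — ¬x7 is true.
  11. {x7, ¬x4} — ¬x4 is true.
  12. {¬x7, ¬x5, ¬x6} — ¬x7 is true.
  13. {¬x7, ¬x6} — ¬x7 is true.
  14. {x5} — x5 is true.
  15. {x7, ¬x4, ¬x3} — ¬x4 is true.
  16. {¬x1, x5} — x5 is true.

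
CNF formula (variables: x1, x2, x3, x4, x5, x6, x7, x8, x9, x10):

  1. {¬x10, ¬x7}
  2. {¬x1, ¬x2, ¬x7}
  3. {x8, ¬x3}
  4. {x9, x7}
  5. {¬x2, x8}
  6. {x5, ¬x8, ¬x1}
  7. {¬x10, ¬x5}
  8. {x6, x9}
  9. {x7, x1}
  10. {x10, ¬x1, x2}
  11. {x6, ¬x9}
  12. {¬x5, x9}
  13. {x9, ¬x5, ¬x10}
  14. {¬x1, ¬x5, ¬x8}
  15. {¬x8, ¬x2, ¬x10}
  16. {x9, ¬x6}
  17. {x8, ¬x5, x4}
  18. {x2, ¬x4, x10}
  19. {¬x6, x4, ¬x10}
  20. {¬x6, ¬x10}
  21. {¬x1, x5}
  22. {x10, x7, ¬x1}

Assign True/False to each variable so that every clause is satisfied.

Set x1 = False and propagate.
  then x7 is forced to True.
  then x10 is forced to False.
Branch on x2: take x2 = True.
  then x8 is forced to True.
Try x5 = True.
  then x9 is forced to True.
  then x6 is forced to True.
x3, x4 are now unconstrained; take x3 = True, x4 = False.

x1=F, x2=T, x3=T, x4=F, x5=T, x6=T, x7=T, x8=T, x9=T, x10=F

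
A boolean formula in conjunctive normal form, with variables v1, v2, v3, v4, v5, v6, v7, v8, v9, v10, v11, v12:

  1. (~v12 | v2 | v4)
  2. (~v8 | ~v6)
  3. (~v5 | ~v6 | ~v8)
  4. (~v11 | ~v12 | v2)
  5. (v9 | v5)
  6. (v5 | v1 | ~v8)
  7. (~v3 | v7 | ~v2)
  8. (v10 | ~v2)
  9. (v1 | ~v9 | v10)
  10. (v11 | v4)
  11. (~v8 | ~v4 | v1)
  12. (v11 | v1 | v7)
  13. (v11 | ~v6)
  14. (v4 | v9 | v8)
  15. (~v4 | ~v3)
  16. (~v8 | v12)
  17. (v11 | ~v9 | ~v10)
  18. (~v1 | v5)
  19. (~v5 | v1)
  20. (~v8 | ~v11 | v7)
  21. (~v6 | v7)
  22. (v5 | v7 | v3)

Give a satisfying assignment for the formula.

v1=T, v2=T, v3=F, v4=T, v5=T, v6=F, v7=F, v8=F, v9=F, v10=T, v11=T, v12=F

v6 occurs only negated in the remaining clauses — set v6 = False.
Set v1 = True and propagate.
  then v5 is forced to True.
The remaining clauses are satisfied by v2 = True, v3 = False, v4 = True, v7 = False, v8 = False, v9 = False, v10 = True, v11 = True, v12 = False.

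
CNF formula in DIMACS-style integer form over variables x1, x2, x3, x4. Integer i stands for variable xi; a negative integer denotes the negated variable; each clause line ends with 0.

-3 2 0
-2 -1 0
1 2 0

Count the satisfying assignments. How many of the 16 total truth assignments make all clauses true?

6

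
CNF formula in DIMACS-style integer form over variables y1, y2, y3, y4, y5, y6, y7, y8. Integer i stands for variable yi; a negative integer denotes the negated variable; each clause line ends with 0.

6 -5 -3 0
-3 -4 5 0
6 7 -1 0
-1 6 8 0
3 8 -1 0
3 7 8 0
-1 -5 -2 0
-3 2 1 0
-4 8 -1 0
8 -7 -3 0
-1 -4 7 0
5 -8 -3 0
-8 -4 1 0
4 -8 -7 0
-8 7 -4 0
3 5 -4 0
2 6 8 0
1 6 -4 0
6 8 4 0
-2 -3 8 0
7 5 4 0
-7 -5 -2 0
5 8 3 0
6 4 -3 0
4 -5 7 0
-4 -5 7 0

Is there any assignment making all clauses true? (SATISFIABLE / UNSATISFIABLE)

Pure literal: y6 appears only positively; assign y6 = True.
Set y1 = True and propagate.
The remaining clauses are satisfied by y2 = False, y3 = True, y4 = True, y5 = True, y7 = True, y8 = True.
So y1=T, y2=F, y3=T, y4=T, y5=T, y6=T, y7=T, y8=T is a satisfying assignment.

SATISFIABLE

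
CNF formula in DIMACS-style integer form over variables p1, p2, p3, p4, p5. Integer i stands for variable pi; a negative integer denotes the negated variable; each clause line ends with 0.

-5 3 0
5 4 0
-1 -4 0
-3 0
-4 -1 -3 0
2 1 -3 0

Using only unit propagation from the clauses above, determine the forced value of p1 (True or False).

(~p3) is a unit clause: p3 = False.
(~p5 | p3) with p3 = False leaves only ~p5, so p5 = False.
(p4 | p5): since p5 = False, the clause reduces to (p4). p4 = True.
(~p1 | ~p4) with p4 = True leaves only ~p1, so p1 = False.

False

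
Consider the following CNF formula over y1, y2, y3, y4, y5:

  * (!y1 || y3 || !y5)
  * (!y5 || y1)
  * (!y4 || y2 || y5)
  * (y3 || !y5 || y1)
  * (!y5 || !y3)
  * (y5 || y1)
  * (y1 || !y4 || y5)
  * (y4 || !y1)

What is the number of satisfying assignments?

The models are:
  y1=T y2=T y3=F y4=T y5=F
  y1=T y2=T y3=T y4=T y5=F
Count: 2.

2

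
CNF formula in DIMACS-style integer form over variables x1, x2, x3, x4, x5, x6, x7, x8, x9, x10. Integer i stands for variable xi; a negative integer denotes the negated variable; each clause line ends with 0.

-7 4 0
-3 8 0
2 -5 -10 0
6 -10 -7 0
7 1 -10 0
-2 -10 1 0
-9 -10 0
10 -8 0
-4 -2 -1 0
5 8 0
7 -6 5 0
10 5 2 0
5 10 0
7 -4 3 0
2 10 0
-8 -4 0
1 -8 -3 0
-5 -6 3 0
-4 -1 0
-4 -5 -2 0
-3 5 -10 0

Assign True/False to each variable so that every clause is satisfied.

x1=True, x2=True, x3=False, x4=False, x5=True, x6=False, x7=False, x8=False, x9=False, x10=False

x9 occurs only negated in the remaining clauses — set x9 = False.
Branch on x1: take x1 = True.
  then x4 is forced to False.
  then x7 is forced to False.
Branch on x2: take x2 = True.
For the remaining variables, x3 = False, x5 = True, x6 = False, x8 = False, x10 = False works.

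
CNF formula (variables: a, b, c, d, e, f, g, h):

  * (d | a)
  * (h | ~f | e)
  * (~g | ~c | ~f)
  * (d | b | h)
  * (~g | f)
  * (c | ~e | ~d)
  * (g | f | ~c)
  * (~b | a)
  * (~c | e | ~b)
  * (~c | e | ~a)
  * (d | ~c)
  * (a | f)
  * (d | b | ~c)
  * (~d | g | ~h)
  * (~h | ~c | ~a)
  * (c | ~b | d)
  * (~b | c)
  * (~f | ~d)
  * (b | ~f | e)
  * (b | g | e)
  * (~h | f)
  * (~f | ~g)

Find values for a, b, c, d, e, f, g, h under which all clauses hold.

a = T, b = F, c = F, d = F, e = T, f = T, g = F, h = T

Check each clause:
  1. (a | d) — a is true.
  2. (h | ~f | e) — h is true.
  3. (~f | ~g | ~c) — ~g is true.
  4. (b | h | d) — h is true.
  5. (f | ~g) — ~g is true.
  6. (c | ~d | ~e) — ~d is true.
  7. (g | ~c | f) — ~c is true.
  8. (a | ~b) — a is true.
  9. (e | ~b | ~c) — ~c is true.
  10. (~c | ~a | e) — e is true.
  11. (d | ~c) — ~c is true.
  12. (f | a) — a is true.
  13. (~c | b | d) — ~c is true.
  14. (~h | ~d | g) — ~d is true.
  15. (~a | ~c | ~h) — ~c is true.
  16. (~b | c | d) — ~b is true.
  17. (~b | c) — ~b is true.
  18. (~d | ~f) — ~d is true.
  19. (~f | e | b) — e is true.
  20. (g | b | e) — e is true.
  21. (~h | f) — f is true.
  22. (~f | ~g) — ~g is true.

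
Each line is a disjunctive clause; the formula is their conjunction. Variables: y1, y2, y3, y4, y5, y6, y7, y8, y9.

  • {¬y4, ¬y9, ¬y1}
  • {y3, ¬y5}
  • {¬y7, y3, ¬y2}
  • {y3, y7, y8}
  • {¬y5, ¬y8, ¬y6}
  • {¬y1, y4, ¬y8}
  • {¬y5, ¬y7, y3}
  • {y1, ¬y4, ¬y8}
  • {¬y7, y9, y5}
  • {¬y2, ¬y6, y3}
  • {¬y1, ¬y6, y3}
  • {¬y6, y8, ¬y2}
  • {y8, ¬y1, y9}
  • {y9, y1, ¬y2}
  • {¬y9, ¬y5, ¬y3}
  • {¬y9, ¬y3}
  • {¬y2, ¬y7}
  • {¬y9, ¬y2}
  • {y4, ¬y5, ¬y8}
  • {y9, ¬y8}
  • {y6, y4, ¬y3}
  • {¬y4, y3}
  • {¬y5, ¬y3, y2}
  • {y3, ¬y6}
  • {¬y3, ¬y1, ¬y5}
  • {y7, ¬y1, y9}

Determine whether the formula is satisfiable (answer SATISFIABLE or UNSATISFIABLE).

SATISFIABLE

Branch on y1: take y1 = False.
Try y2 = False.
For the remaining variables, y3 = True, y4 = True, y5 = False, y6 = False, y7 = False, y8 = False, y9 = False works.
So y1=0, y2=0, y3=1, y4=1, y5=0, y6=0, y7=0, y8=0, y9=0 is a satisfying assignment.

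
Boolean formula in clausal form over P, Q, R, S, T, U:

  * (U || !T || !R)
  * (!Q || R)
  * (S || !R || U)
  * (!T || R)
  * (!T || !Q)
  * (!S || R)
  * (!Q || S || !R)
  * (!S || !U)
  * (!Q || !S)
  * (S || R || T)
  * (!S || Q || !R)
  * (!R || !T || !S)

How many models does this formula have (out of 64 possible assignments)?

Satisfying assignments:
  P=F Q=F R=T S=F T=F U=T
  P=F Q=F R=T S=F T=T U=T
  P=T Q=F R=T S=F T=F U=T
  P=T Q=F R=T S=F T=T U=T
Count: 4.

4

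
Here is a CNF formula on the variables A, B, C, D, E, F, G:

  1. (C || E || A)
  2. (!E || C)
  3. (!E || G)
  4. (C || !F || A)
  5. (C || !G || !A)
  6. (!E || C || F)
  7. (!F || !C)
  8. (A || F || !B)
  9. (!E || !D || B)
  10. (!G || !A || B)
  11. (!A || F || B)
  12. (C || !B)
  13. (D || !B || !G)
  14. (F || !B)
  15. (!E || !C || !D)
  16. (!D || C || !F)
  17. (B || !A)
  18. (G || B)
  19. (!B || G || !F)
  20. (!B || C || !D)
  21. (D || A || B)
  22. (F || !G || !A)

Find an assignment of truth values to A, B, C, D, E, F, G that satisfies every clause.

A=False, B=False, C=True, D=True, E=False, F=False, G=True

Check each clause:
  1. (E || C || A) — C is true.
  2. (!E || C) — C is true.
  3. (!E || G) — !E is true.
  4. (!F || A || C) — !F is true.
  5. (!A || C || !G) — C is true.
  6. (!E || F || C) — C is true.
  7. (!F || !C) — !F is true.
  8. (F || !B || A) — !B is true.
  9. (B || !D || !E) — !E is true.
  10. (B || !A || !G) — !A is true.
  11. (F || !A || B) — !A is true.
  12. (!B || C) — C is true.
  13. (!G || !B || D) — D is true.
  14. (!B || F) — !B is true.
  15. (!E || !D || !C) — !E is true.
  16. (C || !F || !D) — !F is true.
  17. (B || !A) — !A is true.
  18. (B || G) — G is true.
  19. (!B || !F || G) — !F is true.
  20. (C || !D || !B) — C is true.
  21. (B || D || A) — D is true.
  22. (F || !A || !G) — !A is true.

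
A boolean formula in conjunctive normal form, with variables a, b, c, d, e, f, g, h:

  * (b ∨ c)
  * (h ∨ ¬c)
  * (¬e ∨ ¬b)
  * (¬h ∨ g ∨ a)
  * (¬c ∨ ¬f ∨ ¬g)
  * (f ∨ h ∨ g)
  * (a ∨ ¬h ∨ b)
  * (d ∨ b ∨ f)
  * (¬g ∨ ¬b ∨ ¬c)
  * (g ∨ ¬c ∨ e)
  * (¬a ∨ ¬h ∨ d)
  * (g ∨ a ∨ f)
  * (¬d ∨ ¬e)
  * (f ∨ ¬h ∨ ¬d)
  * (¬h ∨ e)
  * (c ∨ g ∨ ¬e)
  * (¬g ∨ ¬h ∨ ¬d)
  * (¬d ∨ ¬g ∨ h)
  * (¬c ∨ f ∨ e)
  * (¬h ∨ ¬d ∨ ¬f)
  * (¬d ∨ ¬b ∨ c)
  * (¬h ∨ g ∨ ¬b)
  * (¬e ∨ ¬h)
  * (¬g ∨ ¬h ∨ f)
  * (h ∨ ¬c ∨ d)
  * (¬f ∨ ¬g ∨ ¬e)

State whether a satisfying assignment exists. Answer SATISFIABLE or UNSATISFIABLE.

Set a = False and propagate.
Set b = True and propagate.
  then e is forced to False.
  then h is forced to False.
  then c is forced to False.
  then d is forced to False.
Try f = True.
g is now unconstrained; take g = False.
So a = F  b = T  c = F  d = F  e = F  f = T  g = F  h = F is a satisfying assignment.

SATISFIABLE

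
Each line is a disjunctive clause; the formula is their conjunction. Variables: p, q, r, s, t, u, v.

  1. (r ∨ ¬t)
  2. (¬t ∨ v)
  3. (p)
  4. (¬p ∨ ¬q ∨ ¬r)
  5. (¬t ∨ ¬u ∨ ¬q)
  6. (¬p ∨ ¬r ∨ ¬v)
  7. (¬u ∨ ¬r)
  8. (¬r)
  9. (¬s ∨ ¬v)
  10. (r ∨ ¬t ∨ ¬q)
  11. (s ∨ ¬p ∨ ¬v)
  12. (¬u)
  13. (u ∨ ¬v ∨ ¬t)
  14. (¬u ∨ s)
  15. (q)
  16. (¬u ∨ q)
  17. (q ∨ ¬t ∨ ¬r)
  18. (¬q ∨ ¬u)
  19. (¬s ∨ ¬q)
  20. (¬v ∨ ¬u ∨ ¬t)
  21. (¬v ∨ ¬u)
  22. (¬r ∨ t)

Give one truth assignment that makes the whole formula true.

p=T  q=T  r=F  s=F  t=F  u=F  v=F

Check each clause:
  1. (r ∨ ¬t) — ¬t is true.
  2. (¬t ∨ v) — ¬t is true.
  3. (p) — p is true.
  4. (¬r ∨ ¬q ∨ ¬p) — ¬r is true.
  5. (¬t ∨ ¬u ∨ ¬q) — ¬u is true.
  6. (¬p ∨ ¬v ∨ ¬r) — ¬v is true.
  7. (¬r ∨ ¬u) — ¬u is true.
  8. (¬r) — ¬r is true.
  9. (¬v ∨ ¬s) — ¬v is true.
  10. (¬t ∨ ¬q ∨ r) — ¬t is true.
  11. (¬v ∨ ¬p ∨ s) — ¬v is true.
  12. (¬u) — ¬u is true.
  13. (¬t ∨ ¬v ∨ u) — ¬v is true.
  14. (s ∨ ¬u) — ¬u is true.
  15. (q) — q is true.
  16. (¬u ∨ q) — q is true.
  17. (q ∨ ¬t ∨ ¬r) — q is true.
  18. (¬u ∨ ¬q) — ¬u is true.
  19. (¬q ∨ ¬s) — ¬s is true.
  20. (¬v ∨ ¬t ∨ ¬u) — ¬v is true.
  21. (¬u ∨ ¬v) — ¬v is true.
  22. (t ∨ ¬r) — ¬r is true.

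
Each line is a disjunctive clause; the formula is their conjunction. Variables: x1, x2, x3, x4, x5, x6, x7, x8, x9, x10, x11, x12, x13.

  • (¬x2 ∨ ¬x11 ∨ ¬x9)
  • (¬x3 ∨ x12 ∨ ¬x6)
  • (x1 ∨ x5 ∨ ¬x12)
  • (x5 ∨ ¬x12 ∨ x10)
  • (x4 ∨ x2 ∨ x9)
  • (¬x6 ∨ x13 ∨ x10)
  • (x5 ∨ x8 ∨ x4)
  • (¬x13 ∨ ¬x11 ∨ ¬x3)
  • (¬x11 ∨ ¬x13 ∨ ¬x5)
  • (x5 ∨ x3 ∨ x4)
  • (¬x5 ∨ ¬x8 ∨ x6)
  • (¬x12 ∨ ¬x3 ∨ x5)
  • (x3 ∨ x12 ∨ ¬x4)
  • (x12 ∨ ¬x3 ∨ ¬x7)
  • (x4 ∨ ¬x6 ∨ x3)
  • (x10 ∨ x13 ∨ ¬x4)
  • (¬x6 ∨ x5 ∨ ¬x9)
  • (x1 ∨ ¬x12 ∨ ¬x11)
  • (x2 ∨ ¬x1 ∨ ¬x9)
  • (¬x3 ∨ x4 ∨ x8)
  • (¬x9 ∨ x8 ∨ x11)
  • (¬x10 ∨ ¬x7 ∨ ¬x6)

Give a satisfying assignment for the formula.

Pure literal: x7 appears only negated; assign x7 = False.
Branch on x1: take x1 = False.
The remaining clauses are satisfied by x2 = True, x3 = True, x4 = True, x5 = True, x6 = False, x8 = False, x9 = False, x10 = True, x11 = False, x12 = True, x13 = True.

x1=F, x2=T, x3=T, x4=T, x5=T, x6=F, x7=F, x8=F, x9=F, x10=T, x11=F, x12=T, x13=T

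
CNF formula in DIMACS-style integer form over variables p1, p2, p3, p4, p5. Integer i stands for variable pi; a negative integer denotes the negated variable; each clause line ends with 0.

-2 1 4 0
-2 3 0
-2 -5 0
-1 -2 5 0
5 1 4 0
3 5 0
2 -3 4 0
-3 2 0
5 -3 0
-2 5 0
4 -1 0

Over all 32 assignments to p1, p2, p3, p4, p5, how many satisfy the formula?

3

The models are:
  p1=F p2=F p3=F p4=F p5=T
  p1=F p2=F p3=F p4=T p5=T
  p1=T p2=F p3=F p4=T p5=T
Count: 3.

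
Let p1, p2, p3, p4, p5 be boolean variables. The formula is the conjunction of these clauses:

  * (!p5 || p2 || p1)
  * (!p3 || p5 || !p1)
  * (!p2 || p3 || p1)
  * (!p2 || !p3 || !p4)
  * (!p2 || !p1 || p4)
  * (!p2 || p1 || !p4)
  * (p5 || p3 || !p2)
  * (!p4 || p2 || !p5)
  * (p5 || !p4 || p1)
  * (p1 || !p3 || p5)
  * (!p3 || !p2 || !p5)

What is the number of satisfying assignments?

The models are:
  p1=F p2=F p3=F p4=F p5=F
  p1=T p2=F p3=F p4=F p5=F
  p1=T p2=F p3=F p4=F p5=T
  p1=T p2=F p3=F p4=T p5=F
  p1=T p2=F p3=T p4=F p5=T
  p1=T p2=T p3=F p4=T p5=T
Count: 6.

6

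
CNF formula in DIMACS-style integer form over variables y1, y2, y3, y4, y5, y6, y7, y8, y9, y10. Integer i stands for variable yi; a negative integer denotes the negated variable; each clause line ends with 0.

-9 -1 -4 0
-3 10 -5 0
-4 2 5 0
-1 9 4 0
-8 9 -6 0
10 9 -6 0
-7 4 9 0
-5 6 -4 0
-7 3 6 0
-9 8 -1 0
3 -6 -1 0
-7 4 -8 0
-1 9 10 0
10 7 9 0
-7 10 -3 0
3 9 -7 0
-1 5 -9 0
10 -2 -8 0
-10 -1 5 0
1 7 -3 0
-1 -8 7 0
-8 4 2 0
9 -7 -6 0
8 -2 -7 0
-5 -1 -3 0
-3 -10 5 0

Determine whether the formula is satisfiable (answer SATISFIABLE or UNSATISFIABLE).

Branch on y1: take y1 = False.
Set y2 = False and propagate.
Try y3 = True.
  then y7 is forced to True.
  then y10 is forced to True.
  then y5 is forced to True.
The remaining clauses are satisfied by y4 = True, y6 = True, y8 = False, y9 = True.
So y1 = False, y2 = False, y3 = True, y4 = True, y5 = True, y6 = True, y7 = True, y8 = False, y9 = True, y10 = True is a satisfying assignment.

SATISFIABLE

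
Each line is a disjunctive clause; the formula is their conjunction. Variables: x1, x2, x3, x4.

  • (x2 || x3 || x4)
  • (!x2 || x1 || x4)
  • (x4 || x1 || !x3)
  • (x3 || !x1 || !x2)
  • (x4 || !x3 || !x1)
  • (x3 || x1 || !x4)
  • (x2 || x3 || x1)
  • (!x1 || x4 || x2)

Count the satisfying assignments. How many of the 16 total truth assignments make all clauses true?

5

Satisfying assignments:
  x1=0 x2=0 x3=1 x4=1
  x1=0 x2=1 x3=1 x4=1
  x1=1 x2=0 x3=0 x4=1
  x1=1 x2=0 x3=1 x4=1
  x1=1 x2=1 x3=1 x4=1
That's 5 in total.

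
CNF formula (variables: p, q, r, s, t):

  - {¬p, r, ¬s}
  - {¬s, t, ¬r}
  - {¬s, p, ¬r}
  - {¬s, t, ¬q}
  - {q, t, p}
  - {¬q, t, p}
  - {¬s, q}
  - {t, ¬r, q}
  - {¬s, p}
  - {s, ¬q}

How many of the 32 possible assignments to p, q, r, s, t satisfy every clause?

The models are:
  p=0 q=0 r=0 s=0 t=1
  p=0 q=0 r=1 s=0 t=1
  p=1 q=0 r=0 s=0 t=0
  p=1 q=0 r=0 s=0 t=1
  p=1 q=0 r=1 s=0 t=1
  p=1 q=1 r=1 s=1 t=1
That's 6 in total.

6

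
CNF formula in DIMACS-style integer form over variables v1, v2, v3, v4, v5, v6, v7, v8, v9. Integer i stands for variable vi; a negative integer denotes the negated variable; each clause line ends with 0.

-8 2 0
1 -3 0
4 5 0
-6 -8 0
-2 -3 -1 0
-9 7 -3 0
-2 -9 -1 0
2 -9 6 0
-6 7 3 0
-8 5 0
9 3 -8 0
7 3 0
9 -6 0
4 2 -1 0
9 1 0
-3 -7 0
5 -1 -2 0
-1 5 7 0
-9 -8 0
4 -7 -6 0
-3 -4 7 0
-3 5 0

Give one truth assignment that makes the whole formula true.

v1 = True, v2 = True, v3 = False, v4 = True, v5 = True, v6 = False, v7 = True, v8 = False, v9 = False

Check each clause:
  1. {v2, ¬v8} — ¬v8 is true.
  2. {¬v3, v1} — v1 is true.
  3. {v4, v5} — v4 is true.
  4. {¬v8, ¬v6} — ¬v8 is true.
  5. {¬v1, ¬v3, ¬v2} — ¬v3 is true.
  6. {¬v9, v7, ¬v3} — ¬v9 is true.
  7. {¬v2, ¬v1, ¬v9} — ¬v9 is true.
  8. {¬v9, v2, v6} — v2 is true.
  9. {v3, ¬v6, v7} — ¬v6 is true.
  10. {¬v8, v5} — ¬v8 is true.
  11. {v9, v3, ¬v8} — ¬v8 is true.
  12. {v7, v3} — v7 is true.
  13. {¬v6, v9} — ¬v6 is true.
  14. {v2, v4, ¬v1} — v2 is true.
  15. {v9, v1} — v1 is true.
  16. {¬v7, ¬v3} — ¬v3 is true.
  17. {¬v2, ¬v1, v5} — v5 is true.
  18. {v5, v7, ¬v1} — v5 is true.
  19. {¬v8, ¬v9} — ¬v8 is true.
  20. {v4, ¬v6, ¬v7} — ¬v6 is true.
  21. {¬v4, v7, ¬v3} — ¬v3 is true.
  22. {v5, ¬v3} — ¬v3 is true.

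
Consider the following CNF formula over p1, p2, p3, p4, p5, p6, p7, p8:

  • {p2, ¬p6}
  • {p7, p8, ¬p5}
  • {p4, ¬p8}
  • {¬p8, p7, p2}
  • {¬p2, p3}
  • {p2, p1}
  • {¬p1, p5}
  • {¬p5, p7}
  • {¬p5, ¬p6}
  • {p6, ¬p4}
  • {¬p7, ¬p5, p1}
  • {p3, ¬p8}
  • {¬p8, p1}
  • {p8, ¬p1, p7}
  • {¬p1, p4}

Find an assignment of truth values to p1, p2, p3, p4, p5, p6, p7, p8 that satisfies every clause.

p1=0, p2=1, p3=1, p4=0, p5=0, p6=0, p7=0, p8=0

Check each clause:
  1. {¬p6, p2} — ¬p6 is true.
  2. {¬p5, p8, p7} — ¬p5 is true.
  3. {¬p8, p4} — ¬p8 is true.
  4. {p2, p7, ¬p8} — ¬p8 is true.
  5. {¬p2, p3} — p3 is true.
  6. {p2, p1} — p2 is true.
  7. {p5, ¬p1} — ¬p1 is true.
  8. {p7, ¬p5} — ¬p5 is true.
  9. {¬p5, ¬p6} — ¬p6 is true.
  10. {p6, ¬p4} — ¬p4 is true.
  11. {¬p7, p1, ¬p5} — ¬p5 is true.
  12. {p3, ¬p8} — ¬p8 is true.
  13. {¬p8, p1} — ¬p8 is true.
  14. {p8, p7, ¬p1} — ¬p1 is true.
  15. {p4, ¬p1} — ¬p1 is true.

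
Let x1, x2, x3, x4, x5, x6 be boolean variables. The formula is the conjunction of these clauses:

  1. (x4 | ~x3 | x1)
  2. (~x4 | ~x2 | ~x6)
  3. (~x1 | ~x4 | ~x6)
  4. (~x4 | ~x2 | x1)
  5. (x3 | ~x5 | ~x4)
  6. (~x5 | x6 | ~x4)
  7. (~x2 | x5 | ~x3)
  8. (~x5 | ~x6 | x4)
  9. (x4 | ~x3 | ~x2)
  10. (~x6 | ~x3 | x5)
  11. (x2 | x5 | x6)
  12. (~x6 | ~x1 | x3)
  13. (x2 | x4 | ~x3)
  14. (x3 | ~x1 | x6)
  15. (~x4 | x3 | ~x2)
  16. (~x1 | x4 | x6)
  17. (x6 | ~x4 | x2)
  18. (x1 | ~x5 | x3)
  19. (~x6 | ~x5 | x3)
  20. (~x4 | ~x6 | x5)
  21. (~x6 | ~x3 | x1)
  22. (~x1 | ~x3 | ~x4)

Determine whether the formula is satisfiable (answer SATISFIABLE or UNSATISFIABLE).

Branch on x1: take x1 = False.
Branch on x2: take x2 = False.
Branch on x3: take x3 = False.
  then x5 is forced to False.
  then x6 is forced to True.
  then x4 is forced to False.
So x1 = 0, x2 = 0, x3 = 0, x4 = 0, x5 = 0, x6 = 1 is a satisfying assignment.

SATISFIABLE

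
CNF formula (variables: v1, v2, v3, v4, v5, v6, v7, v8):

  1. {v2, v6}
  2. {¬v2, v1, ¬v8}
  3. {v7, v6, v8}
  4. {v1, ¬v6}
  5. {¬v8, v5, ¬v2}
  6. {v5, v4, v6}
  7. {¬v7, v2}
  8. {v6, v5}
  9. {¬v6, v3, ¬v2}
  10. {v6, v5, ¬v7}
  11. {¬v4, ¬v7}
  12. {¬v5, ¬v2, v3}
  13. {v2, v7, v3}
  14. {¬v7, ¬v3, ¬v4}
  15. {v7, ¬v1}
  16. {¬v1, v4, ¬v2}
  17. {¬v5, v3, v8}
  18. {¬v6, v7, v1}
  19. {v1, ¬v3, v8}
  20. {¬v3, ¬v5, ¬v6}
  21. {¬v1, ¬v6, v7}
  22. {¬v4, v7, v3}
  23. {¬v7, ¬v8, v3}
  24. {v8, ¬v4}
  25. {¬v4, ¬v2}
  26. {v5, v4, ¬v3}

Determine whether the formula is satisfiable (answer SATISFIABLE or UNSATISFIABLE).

UNSATISFIABLE

v7 = True:
  propagation gives v2=True, v4=False, v1=False, v8=False; an empty clause results — contradiction.
v7 = False:
  propagation gives v1=False, v6=False, v2=True, v8=False; an empty clause results — contradiction.
Every branch closes, so no satisfying assignment exists.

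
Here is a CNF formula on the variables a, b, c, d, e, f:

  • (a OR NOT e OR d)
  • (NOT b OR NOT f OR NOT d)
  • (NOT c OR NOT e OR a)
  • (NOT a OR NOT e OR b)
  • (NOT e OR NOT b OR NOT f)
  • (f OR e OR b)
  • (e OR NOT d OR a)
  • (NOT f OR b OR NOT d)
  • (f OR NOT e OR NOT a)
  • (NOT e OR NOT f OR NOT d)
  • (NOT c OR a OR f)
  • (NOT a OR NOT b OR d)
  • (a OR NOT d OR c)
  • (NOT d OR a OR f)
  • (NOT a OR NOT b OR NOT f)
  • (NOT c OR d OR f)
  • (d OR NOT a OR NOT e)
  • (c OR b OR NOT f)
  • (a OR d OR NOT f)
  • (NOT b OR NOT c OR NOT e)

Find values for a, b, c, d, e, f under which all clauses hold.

a = False, b = True, c = False, d = False, e = False, f = False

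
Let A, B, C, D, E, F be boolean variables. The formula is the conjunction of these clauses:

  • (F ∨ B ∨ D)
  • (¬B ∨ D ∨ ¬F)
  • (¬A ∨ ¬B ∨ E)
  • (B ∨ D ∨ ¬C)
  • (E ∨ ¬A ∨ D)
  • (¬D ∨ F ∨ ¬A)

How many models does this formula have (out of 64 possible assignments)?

Split on D, then B.
  D=T, B=T: C free; 5 ways for (A,E,F) × 2^1 = 10.
  D=T, B=F: C, E free; 3 ways for (A,F) × 2^2 = 12.
  D=F, B=T: C free; 3 ways for (A,E,F) × 2^1 = 6.
  D=F, B=F: remaining (A,C,E,F) ∈ {(F,F,F,T); (F,F,T,T); (T,F,T,T)} — 3.
Total: 10 + 12 + 6 + 3 = 31.

31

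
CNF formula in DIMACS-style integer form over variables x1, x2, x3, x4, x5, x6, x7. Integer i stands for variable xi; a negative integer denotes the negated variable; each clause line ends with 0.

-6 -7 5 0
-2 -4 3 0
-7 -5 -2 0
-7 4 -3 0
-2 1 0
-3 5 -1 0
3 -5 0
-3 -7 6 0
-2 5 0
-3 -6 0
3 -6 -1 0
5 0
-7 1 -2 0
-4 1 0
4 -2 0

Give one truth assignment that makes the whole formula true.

x1 = True, x2 = False, x3 = True, x4 = False, x5 = True, x6 = False, x7 = False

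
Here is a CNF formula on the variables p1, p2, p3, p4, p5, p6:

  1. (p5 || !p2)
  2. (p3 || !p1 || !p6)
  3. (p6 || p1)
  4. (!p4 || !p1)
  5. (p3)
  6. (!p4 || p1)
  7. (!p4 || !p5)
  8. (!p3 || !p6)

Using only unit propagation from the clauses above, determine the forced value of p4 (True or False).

(p3) stands alone — p3 = True.
In (!p6 || !p3), !p3 is now false; !p6 must hold, so p6 = False.
From (p1 || p6) and p6 = False: p1 = True.
From (!p4 || !p1) and p1 = True: p4 = False.

False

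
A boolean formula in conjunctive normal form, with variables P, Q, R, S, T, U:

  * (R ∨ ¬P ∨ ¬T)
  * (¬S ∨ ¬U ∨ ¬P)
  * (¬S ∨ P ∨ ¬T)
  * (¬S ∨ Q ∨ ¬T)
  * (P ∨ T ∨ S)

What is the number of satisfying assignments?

Split on P, then S.
  P=T, S=T: 5 of the 16 assignments to (Q,R,T,U) work.
  P=T, S=F: Q, U free; 3 ways for (R,T) × 2^2 = 12.
  P=F, S=T: forces T=F; Q, R, U free → 2^3 = 8.
  P=F, S=F: forces T=T; Q, R, U free → 2^3 = 8.
Total: 5 + 12 + 8 + 8 = 33.

33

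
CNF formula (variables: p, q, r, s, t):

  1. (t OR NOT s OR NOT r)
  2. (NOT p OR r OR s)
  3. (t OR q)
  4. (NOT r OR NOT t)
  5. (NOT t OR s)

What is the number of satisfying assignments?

Split on t, then r.
  t=T, r=T: a clause becomes empty — 0.
  t=T, r=F: remaining (p,q,s) ∈ {(F,F,T); (F,T,T); (T,F,T); (T,T,T)} — 4.
  t=F, r=T: remaining (p,q,s) ∈ {(F,T,F); (T,T,F)} — 2.
  t=F, r=F: remaining (p,q,s) ∈ {(F,T,F); (F,T,T); (T,T,T)} — 3.
Total: 0 + 4 + 2 + 3 = 9.

9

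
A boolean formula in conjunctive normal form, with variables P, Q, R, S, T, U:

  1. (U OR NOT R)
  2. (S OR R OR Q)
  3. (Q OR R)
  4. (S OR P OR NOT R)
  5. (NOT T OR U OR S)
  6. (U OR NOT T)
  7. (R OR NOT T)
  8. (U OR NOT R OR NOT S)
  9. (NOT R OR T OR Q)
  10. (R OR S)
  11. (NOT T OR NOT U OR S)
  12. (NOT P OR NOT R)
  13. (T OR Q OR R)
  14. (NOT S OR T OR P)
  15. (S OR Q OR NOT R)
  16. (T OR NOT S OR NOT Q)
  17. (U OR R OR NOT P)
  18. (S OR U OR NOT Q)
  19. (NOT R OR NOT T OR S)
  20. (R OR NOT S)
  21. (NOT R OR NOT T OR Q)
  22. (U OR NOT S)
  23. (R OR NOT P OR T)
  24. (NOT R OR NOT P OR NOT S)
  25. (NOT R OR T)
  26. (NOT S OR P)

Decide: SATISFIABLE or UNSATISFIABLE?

UNSATISFIABLE

R = True:
  propagation gives U=True, P=False, S=True; an empty clause results — contradiction.
R = False:
  propagation gives Q=True, T=False, S=True; an empty clause results — contradiction.
Every branch closes, so no satisfying assignment exists.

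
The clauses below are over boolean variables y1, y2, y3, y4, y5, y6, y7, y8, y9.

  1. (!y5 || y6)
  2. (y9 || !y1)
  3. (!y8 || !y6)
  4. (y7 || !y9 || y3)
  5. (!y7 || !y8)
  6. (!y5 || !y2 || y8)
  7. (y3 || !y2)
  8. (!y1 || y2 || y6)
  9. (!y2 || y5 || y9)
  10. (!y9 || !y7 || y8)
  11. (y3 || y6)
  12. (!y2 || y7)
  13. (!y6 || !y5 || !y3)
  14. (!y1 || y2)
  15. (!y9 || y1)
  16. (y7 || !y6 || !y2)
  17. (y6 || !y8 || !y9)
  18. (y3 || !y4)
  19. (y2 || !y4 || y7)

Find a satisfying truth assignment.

y1=False  y2=False  y3=True  y4=True  y5=False  y6=False  y7=True  y8=False  y9=False

Check each clause:
  1. (y6 || !y5) — !y5 is true.
  2. (y9 || !y1) — !y1 is true.
  3. (!y6 || !y8) — !y8 is true.
  4. (y3 || y7 || !y9) — y3 is true.
  5. (!y8 || !y7) — !y8 is true.
  6. (!y5 || !y2 || y8) — !y5 is true.
  7. (y3 || !y2) — y3 is true.
  8. (y6 || y2 || !y1) — !y1 is true.
  9. (y5 || !y2 || y9) — !y2 is true.
  10. (y8 || !y7 || !y9) — !y9 is true.
  11. (y3 || y6) — y3 is true.
  12. (!y2 || y7) — !y2 is true.
  13. (!y5 || !y3 || !y6) — !y6 is true.
  14. (!y1 || y2) — !y1 is true.
  15. (!y9 || y1) — !y9 is true.
  16. (!y2 || !y6 || y7) — !y6 is true.
  17. (!y9 || y6 || !y8) — !y8 is true.
  18. (y3 || !y4) — y3 is true.
  19. (!y4 || y7 || y2) — y7 is true.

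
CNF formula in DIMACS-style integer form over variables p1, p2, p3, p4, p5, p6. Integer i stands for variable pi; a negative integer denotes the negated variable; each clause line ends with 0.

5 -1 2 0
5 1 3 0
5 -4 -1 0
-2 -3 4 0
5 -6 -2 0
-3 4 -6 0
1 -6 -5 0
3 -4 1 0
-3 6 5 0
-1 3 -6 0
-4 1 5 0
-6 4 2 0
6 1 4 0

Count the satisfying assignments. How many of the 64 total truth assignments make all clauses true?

12

Split on p1, then p4.
  p1=1, p4=1: p2 free; 3 ways for (p3,p5,p6) × 2^1 = 6.
  p1=1, p4=0: remaining (p2,p3,p5,p6) ∈ {(0,0,1,0); (0,1,1,0); (1,0,0,0); (1,0,1,0)} — 4.
  p1=0, p4=1: remaining (p2,p3,p5,p6) ∈ {(0,1,1,0); (1,1,1,0)} — 2.
  p1=0, p4=0: a clause becomes empty — 0.
Total: 6 + 4 + 2 + 0 = 12.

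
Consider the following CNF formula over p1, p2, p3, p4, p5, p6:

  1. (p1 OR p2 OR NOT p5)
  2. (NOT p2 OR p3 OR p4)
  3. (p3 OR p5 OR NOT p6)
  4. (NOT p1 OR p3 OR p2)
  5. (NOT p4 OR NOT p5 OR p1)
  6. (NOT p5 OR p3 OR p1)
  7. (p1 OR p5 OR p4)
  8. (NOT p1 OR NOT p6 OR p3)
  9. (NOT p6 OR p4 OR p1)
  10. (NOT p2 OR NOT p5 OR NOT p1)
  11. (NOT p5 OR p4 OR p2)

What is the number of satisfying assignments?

18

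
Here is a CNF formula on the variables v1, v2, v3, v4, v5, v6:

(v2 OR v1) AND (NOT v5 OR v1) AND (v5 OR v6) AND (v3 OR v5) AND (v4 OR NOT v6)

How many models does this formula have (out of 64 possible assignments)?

15

Split on v5, then v1.
  v5=T, v1=T: v2, v3 free; 3 ways for (v4,v6) × 2^2 = 12.
  v5=T, v1=F: a clause becomes empty — 0.
  v5=F, v1=T: remaining (v2,v3,v4,v6) ∈ {(F,T,T,T); (T,T,T,T)} — 2.
  v5=F, v1=F: remaining (v2,v3,v4,v6) ∈ {(T,T,T,T)} — 1.
Total: 12 + 0 + 2 + 1 = 15.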